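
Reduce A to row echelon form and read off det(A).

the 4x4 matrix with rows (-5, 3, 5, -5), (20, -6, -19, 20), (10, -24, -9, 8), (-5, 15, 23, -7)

Forward elimination:
R2 <- R2 - (-4)*R1:  [ 0  6  1  0 ]
R3 <- R3 - (-2)*R1:  [   0  -18    1   -2 ]
R4 <- R4 - (1)*R1:  [  0  12  18  -2 ]
R3 <- R3 - (-3)*R2:  [  0   0   4  -2 ]
R4 <- R4 - (2)*R2:  [  0   0  16  -2 ]
R4 <- R4 - (4)*R3:  [ 0  0  0  6 ]
Upper-triangular form:
[ -5  3  5  -5 ]
[  0  6  1   0 ]
[  0  0  4  -2 ]
[  0  0  0   6 ]
det(A) = (-1)^0 * (-5) * (6) * (4) * (6) = -720  (0 row swaps -> sign +1)

det(A) = -720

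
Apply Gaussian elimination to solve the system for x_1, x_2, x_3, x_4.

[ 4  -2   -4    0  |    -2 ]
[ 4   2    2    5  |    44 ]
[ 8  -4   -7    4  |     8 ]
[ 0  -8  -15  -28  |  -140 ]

(5, 3, 4, 2)

Forward elimination on [A|b]:
R2 <- R2 - (1)*R1:  [  0   4   6   5  46 ]
R3 <- R3 - (2)*R1:  [  0   0   1   4  12 ]
R4 <- R4 - (-2)*R2:  [   0    0   -3  -18  -48 ]
R4 <- R4 - (-3)*R3:  [   0    0    0   -6  -12 ]
Row echelon form:
[ 4  -2  -4   0  |   -2 ]
[ 0   4   6   5  |   46 ]
[ 0   0   1   4  |   12 ]
[ 0   0   0  -6  |  -12 ]
Back-substitution:
x_4 = (-12) / -6 = 2
x_3 = (12 - (4)*(2)) / 1 = 4
x_2 = (46 - (6)*(4) - (5)*(2)) / 4 = 3
x_1 = (-2 - (-2)*(3) - (-4)*(4)) / 4 = 5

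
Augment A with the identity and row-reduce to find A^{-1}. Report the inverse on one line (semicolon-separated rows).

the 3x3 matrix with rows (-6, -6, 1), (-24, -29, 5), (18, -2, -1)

inverse = [-13/20 2/15 1/60; -11/10 1/5 -1/10; -19/2 2 -1/2]

Gauss-Jordan on [A | I]:
R1 <- (1/-6)*R1:  [    1     1  -1/6  |  -1/6     0     0 ]
R2 <- R2 - (-24)*R1:  [  0  -5   1  |  -4   1   0 ]
R3 <- R3 - (18)*R1:  [   0  -20    2  |    3    0    1 ]
R2 <- (1/-5)*R2:  [    0     1  -1/5  |   4/5  -1/5     0 ]
R1 <- R1 - (1)*R2:  [      1       0    1/30  |  -29/30     1/5       0 ]
R3 <- R3 - (-20)*R2:  [  0   0  -2  |  19  -4   1 ]
R3 <- (1/-2)*R3:  [     0      0      1  |  -19/2      2   -1/2 ]
R1 <- R1 - (1/30)*R3:  [      1       0       0  |  -13/20    2/15    1/60 ]
R2 <- R2 - (-1/5)*R3:  [      0       1       0  |  -11/10     1/5   -1/10 ]
Right block of [I | A^{-1}] is the inverse:
[ -13/20  2/15   1/60 ]
[ -11/10   1/5  -1/10 ]
[  -19/2     2   -1/2 ]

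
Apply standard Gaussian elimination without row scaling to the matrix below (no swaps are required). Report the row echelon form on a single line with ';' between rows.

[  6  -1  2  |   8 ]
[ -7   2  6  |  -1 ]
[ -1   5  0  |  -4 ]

REF = [6 -1 2 8; 0 5/6 25/3 25/3; 0 0 -48 -51]

Forward elimination:
R2 <- R2 - (-7/6)*R1:  [    0   5/6  25/3  25/3 ]
R3 <- R3 - (-1/6)*R1:  [    0  29/6   1/3  -8/3 ]
R3 <- R3 - (29/5)*R2:  [   0    0  -48  -51 ]
Row echelon form:
[ 6   -1     2  |     8 ]
[ 0  5/6  25/3  |  25/3 ]
[ 0    0   -48  |   -51 ]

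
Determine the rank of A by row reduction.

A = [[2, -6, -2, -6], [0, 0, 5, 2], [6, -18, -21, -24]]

rank(A) = 2

Row reduction:
R3 <- R3 - (3)*R1:  [   0    0  -15   -6 ]
R3 <- R3 - (-3)*R2:  [ 0  0  0  0 ]
Row echelon form:
[ 2  -6  -2  -6 ]
[ 0   0   5   2 ]
[ 0   0   0   0 ]
Nonzero rows / pivot columns: 2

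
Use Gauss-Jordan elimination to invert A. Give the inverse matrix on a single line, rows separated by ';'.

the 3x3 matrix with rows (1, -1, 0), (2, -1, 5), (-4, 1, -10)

Gauss-Jordan on [A | I]:
R2 <- R2 - (2)*R1:  [  0   1   5  |  -2   1   0 ]
R3 <- R3 - (-4)*R1:  [   0   -3  -10  |    4    0    1 ]
R1 <- R1 - (-1)*R2:  [  1   0   5  |  -1   1   0 ]
R3 <- R3 - (-3)*R2:  [  0   0   5  |  -2   3   1 ]
R3 <- (1/5)*R3:  [    0     0     1  |  -2/5   3/5   1/5 ]
R1 <- R1 - (5)*R3:  [  1   0   0  |   1  -2  -1 ]
R2 <- R2 - (5)*R3:  [  0   1   0  |   0  -2  -1 ]
Right block of [I | A^{-1}] is the inverse:
[    1   -2   -1 ]
[    0   -2   -1 ]
[ -2/5  3/5  1/5 ]

inverse = [1 -2 -1; 0 -2 -1; -2/5 3/5 1/5]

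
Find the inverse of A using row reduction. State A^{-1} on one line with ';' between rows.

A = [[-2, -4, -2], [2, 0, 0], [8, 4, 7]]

inverse = [0 1/2 0; -7/20 1/20 -1/10; 1/5 -3/5 1/5]

Gauss-Jordan on [A | I]:
R1 <- (1/-2)*R1:  [    1     2     1  |  -1/2     0     0 ]
R2 <- R2 - (2)*R1:  [  0  -4  -2  |   1   1   0 ]
R3 <- R3 - (8)*R1:  [   0  -12   -1  |    4    0    1 ]
R2 <- (1/-4)*R2:  [    0     1   1/2  |  -1/4  -1/4     0 ]
R1 <- R1 - (2)*R2:  [   1    0    0  |    0  1/2    0 ]
R3 <- R3 - (-12)*R2:  [  0   0   5  |   1  -3   1 ]
R3 <- (1/5)*R3:  [    0     0     1  |   1/5  -3/5   1/5 ]
R2 <- R2 - (1/2)*R3:  [     0      1      0  |  -7/20   1/20  -1/10 ]
Right block of [I | A^{-1}] is the inverse:
[     0   1/2      0 ]
[ -7/20  1/20  -1/10 ]
[   1/5  -3/5    1/5 ]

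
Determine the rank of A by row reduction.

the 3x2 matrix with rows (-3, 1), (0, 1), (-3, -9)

Row reduction:
R3 <- R3 - (1)*R1:  [   0  -10 ]
R3 <- R3 - (-10)*R2:  [ 0  0 ]
Row echelon form:
[ -3  1 ]
[  0  1 ]
[  0  0 ]
Nonzero rows / pivot columns: 2

rank(A) = 2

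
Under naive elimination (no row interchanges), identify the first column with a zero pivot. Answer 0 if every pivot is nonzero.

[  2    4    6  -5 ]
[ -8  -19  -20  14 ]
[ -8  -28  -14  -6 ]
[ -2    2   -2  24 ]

first zero-pivot column = 0

Naive forward elimination:
R2 <- R2 - (-4)*R1:  [  0  -3   4  -6 ]
R3 <- R3 - (-4)*R1:  [   0  -12   10  -26 ]
R4 <- R4 - (-1)*R1:  [  0   6   4  19 ]
R3 <- R3 - (4)*R2:  [  0   0  -6  -2 ]
R4 <- R4 - (-2)*R2:  [  0   0  12   7 ]
R4 <- R4 - (-2)*R3:  [ 0  0  0  3 ]
All pivots nonzero; naive elimination completes without hitting a zero pivot.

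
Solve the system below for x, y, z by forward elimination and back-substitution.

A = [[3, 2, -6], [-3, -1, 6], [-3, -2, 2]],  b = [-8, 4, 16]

(-4, -4, -2)

Forward elimination on [A|b]:
R2 <- R2 - (-1)*R1:  [  0   1   0  -4 ]
R3 <- R3 - (-1)*R1:  [  0   0  -4   8 ]
Row echelon form:
[ 3  2  -6  |  -8 ]
[ 0  1   0  |  -4 ]
[ 0  0  -4  |   8 ]
Back-substitution:
z = (8) / -4 = -2
y = (-4) / 1 = -4
x = (-8 - (2)*(-4) - (-6)*(-2)) / 3 = -4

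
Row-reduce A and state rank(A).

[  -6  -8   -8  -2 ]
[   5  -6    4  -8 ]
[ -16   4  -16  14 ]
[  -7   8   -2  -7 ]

rank(A) = 3

Row reduction:
R2 <- R2 - (-5/6)*R1:  [     0  -38/3   -8/3  -29/3 ]
R3 <- R3 - (8/3)*R1:  [    0  76/3  16/3  58/3 ]
R4 <- R4 - (7/6)*R1:  [     0   52/3   22/3  -14/3 ]
R3 <- R3 - (-2)*R2:  [ 0  0  0  0 ]
R4 <- R4 - (-26/19)*R2:  [       0        0    70/19  -340/19 ]
R3 <-> R4   (pivot in column 3 was zero)
[ -6     -8     -8       -2 ]
[  0  -38/3   -8/3    -29/3 ]
[  0      0  70/19  -340/19 ]
[  0      0      0        0 ]
Row echelon form:
[ -6     -8     -8       -2 ]
[  0  -38/3   -8/3    -29/3 ]
[  0      0  70/19  -340/19 ]
[  0      0      0        0 ]
Nonzero rows / pivot columns: 3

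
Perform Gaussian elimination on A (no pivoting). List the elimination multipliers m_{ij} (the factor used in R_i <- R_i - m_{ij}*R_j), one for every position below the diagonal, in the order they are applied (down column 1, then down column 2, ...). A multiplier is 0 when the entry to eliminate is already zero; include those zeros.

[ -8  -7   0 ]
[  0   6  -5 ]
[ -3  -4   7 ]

Forward elimination:
R2: entry in column 1 is already 0 -> m_{21} = 0 (no row operation needed)
R3 <- R3 - (3/8)*R1:  [     0  -11/8      7 ]
R3 <- R3 - (-11/48)*R2:  [      0       0  281/48 ]
Multipliers (in order of application): m_{21} = 0, m_{31} = 3/8, m_{32} = -11/48

multipliers: 0, 3/8, -11/48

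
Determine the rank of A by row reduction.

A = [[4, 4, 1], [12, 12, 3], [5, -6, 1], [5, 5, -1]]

rank(A) = 3

Row reduction:
R2 <- R2 - (3)*R1:  [ 0  0  0 ]
R3 <- R3 - (5/4)*R1:  [    0   -11  -1/4 ]
R4 <- R4 - (5/4)*R1:  [    0     0  -9/4 ]
R2 <-> R3   (pivot in column 2 was zero)
[ 4    4     1 ]
[ 0  -11  -1/4 ]
[ 0    0     0 ]
[ 0    0  -9/4 ]
R3 <-> R4   (pivot in column 3 was zero)
[ 4    4     1 ]
[ 0  -11  -1/4 ]
[ 0    0  -9/4 ]
[ 0    0     0 ]
Row echelon form:
[ 4    4     1 ]
[ 0  -11  -1/4 ]
[ 0    0  -9/4 ]
[ 0    0     0 ]
Nonzero rows / pivot columns: 3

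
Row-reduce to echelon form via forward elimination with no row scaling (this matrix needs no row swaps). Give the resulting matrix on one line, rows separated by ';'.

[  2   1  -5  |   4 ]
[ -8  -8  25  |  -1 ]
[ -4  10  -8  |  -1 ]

Forward elimination:
R2 <- R2 - (-4)*R1:  [  0  -4   5  15 ]
R3 <- R3 - (-2)*R1:  [   0   12  -18    7 ]
R3 <- R3 - (-3)*R2:  [  0   0  -3  52 ]
Row echelon form:
[ 2   1  -5  |   4 ]
[ 0  -4   5  |  15 ]
[ 0   0  -3  |  52 ]

REF = [2 1 -5 4; 0 -4 5 15; 0 0 -3 52]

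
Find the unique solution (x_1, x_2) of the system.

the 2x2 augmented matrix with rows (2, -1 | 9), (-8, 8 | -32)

(5, 1)

Forward elimination on [A|b]:
R2 <- R2 - (-4)*R1:  [ 0  4  4 ]
Row echelon form:
[ 2  -1  |  9 ]
[ 0   4  |  4 ]
Back-substitution:
x_2 = (4) / 4 = 1
x_1 = (9 - (-1)*(1)) / 2 = 5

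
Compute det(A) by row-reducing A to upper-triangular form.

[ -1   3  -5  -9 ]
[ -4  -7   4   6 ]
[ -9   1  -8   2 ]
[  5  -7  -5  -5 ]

det(A) = 7096

Forward elimination:
R2 <- R2 - (4)*R1:  [   0  -19   24   42 ]
R3 <- R3 - (9)*R1:  [   0  -26   37   83 ]
R4 <- R4 - (-5)*R1:  [   0    8  -30  -50 ]
R3 <- R3 - (26/19)*R2:  [      0       0   79/19  485/19 ]
R4 <- R4 - (-8/19)*R2:  [       0        0  -378/19  -614/19 ]
R4 <- R4 - (-378/79)*R3:  [       0        0        0  7096/79 ]
Upper-triangular form:
[ -1    3     -5       -9 ]
[  0  -19     24       42 ]
[  0    0  79/19   485/19 ]
[  0    0      0  7096/79 ]
det(A) = (-1)^0 * (-1) * (-19) * (79/19) * (7096/79) = 7096  (0 row swaps -> sign +1)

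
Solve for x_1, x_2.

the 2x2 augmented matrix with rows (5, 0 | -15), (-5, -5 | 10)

(-3, 1)

Forward elimination on [A|b]:
R2 <- R2 - (-1)*R1:  [  0  -5  -5 ]
Row echelon form:
[ 5   0  |  -15 ]
[ 0  -5  |   -5 ]
Back-substitution:
x_2 = (-5) / -5 = 1
x_1 = (-15) / 5 = -3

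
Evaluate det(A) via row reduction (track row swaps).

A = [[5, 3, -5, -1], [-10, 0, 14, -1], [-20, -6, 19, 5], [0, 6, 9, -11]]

Forward elimination:
R2 <- R2 - (-2)*R1:  [  0   6   4  -3 ]
R3 <- R3 - (-4)*R1:  [  0   6  -1   1 ]
R3 <- R3 - (1)*R2:  [  0   0  -5   4 ]
R4 <- R4 - (1)*R2:  [  0   0   5  -8 ]
R4 <- R4 - (-1)*R3:  [  0   0   0  -4 ]
Upper-triangular form:
[ 5  3  -5  -1 ]
[ 0  6   4  -3 ]
[ 0  0  -5   4 ]
[ 0  0   0  -4 ]
det(A) = (-1)^0 * (5) * (6) * (-5) * (-4) = 600  (0 row swaps -> sign +1)

det(A) = 600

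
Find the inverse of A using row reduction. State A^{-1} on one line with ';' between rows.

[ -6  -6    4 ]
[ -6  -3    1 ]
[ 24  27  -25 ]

inverse = [4/9 -7/18 1/18; -7/6 1/2 -1/6; -5/6 1/6 -1/6]

Gauss-Jordan on [A | I]:
R1 <- (1/-6)*R1:  [    1     1  -2/3  |  -1/6     0     0 ]
R2 <- R2 - (-6)*R1:  [  0   3  -3  |  -1   1   0 ]
R3 <- R3 - (24)*R1:  [  0   3  -9  |   4   0   1 ]
R2 <- (1/3)*R2:  [    0     1    -1  |  -1/3   1/3     0 ]
R1 <- R1 - (1)*R2:  [    1     0   1/3  |   1/6  -1/3     0 ]
R3 <- R3 - (3)*R2:  [  0   0  -6  |   5  -1   1 ]
R3 <- (1/-6)*R3:  [    0     0     1  |  -5/6   1/6  -1/6 ]
R1 <- R1 - (1/3)*R3:  [     1      0      0  |    4/9  -7/18   1/18 ]
R2 <- R2 - (-1)*R3:  [    0     1     0  |  -7/6   1/2  -1/6 ]
Right block of [I | A^{-1}] is the inverse:
[  4/9  -7/18  1/18 ]
[ -7/6    1/2  -1/6 ]
[ -5/6    1/6  -1/6 ]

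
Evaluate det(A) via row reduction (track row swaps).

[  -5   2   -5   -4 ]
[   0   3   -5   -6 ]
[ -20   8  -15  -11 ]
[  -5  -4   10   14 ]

det(A) = -75

Forward elimination:
R3 <- R3 - (4)*R1:  [ 0  0  5  5 ]
R4 <- R4 - (1)*R1:  [  0  -6  15  18 ]
R4 <- R4 - (-2)*R2:  [ 0  0  5  6 ]
R4 <- R4 - (1)*R3:  [ 0  0  0  1 ]
Upper-triangular form:
[ -5  2  -5  -4 ]
[  0  3  -5  -6 ]
[  0  0   5   5 ]
[  0  0   0   1 ]
det(A) = (-1)^0 * (-5) * (3) * (5) * (1) = -75  (0 row swaps -> sign +1)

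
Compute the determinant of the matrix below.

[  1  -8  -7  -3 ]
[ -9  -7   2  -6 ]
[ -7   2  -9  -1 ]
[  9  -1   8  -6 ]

Forward elimination:
R2 <- R2 - (-9)*R1:  [   0  -79  -61  -33 ]
R3 <- R3 - (-7)*R1:  [   0  -54  -58  -22 ]
R4 <- R4 - (9)*R1:  [  0  71  71  21 ]
R3 <- R3 - (54/79)*R2:  [        0         0  -1288/79     44/79 ]
R4 <- R4 - (-71/79)*R2:  [       0        0  1278/79  -684/79 ]
R4 <- R4 - (-639/644)*R3:  [         0          0          0  -1305/161 ]
Upper-triangular form:
[ 1   -8        -7         -3 ]
[ 0  -79       -61        -33 ]
[ 0    0  -1288/79      44/79 ]
[ 0    0         0  -1305/161 ]
det(A) = (-1)^0 * (1) * (-79) * (-1288/79) * (-1305/161) = -10440  (0 row swaps -> sign +1)

det(A) = -10440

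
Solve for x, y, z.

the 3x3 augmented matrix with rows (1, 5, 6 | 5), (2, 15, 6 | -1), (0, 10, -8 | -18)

Forward elimination on [A|b]:
R2 <- R2 - (2)*R1:  [   0    5   -6  -11 ]
R3 <- R3 - (2)*R2:  [ 0  0  4  4 ]
Row echelon form:
[ 1  5   6  |    5 ]
[ 0  5  -6  |  -11 ]
[ 0  0   4  |    4 ]
Back-substitution:
z = (4) / 4 = 1
y = (-11 - (-6)*(1)) / 5 = -1
x = (5 - (5)*(-1) - (6)*(1)) / 1 = 4

(4, -1, 1)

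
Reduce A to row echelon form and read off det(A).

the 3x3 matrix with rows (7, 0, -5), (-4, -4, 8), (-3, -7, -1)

Forward elimination:
R2 <- R2 - (-4/7)*R1:  [    0    -4  36/7 ]
R3 <- R3 - (-3/7)*R1:  [     0     -7  -22/7 ]
R3 <- R3 - (7/4)*R2:  [     0      0  -85/7 ]
Upper-triangular form:
[ 7   0     -5 ]
[ 0  -4   36/7 ]
[ 0   0  -85/7 ]
det(A) = (-1)^0 * (7) * (-4) * (-85/7) = 340  (0 row swaps -> sign +1)

det(A) = 340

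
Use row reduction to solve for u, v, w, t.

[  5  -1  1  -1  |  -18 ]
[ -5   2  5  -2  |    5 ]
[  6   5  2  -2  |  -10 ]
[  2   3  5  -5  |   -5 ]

(-3, 2, -4, -3)

Forward elimination on [A|b]:
R2 <- R2 - (-1)*R1:  [   0    1    6   -3  -13 ]
R3 <- R3 - (6/5)*R1:  [    0  31/5   4/5  -4/5  58/5 ]
R4 <- R4 - (2/5)*R1:  [     0   17/5   23/5  -23/5   11/5 ]
R3 <- R3 - (31/5)*R2:  [      0       0  -182/5    89/5   461/5 ]
R4 <- R4 - (17/5)*R2:  [     0      0  -79/5   28/5  232/5 ]
R4 <- R4 - (79/182)*R3:  [        0         0         0  -387/182  1161/182 ]
Row echelon form:
[ 5  -1       1        -1  |       -18 ]
[ 0   1       6        -3  |       -13 ]
[ 0   0  -182/5      89/5  |     461/5 ]
[ 0   0       0  -387/182  |  1161/182 ]
Back-substitution:
t = (1161/182) / (-387/182) = -3
w = (461/5 - (89/5)*(-3)) / (-182/5) = -4
v = (-13 - (6)*(-4) - (-3)*(-3)) / 1 = 2
u = (-18 - (-1)*(2) - (1)*(-4) - (-1)*(-3)) / 5 = -3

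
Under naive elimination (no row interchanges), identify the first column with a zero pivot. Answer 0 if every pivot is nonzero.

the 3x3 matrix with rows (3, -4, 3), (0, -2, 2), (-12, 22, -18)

first zero-pivot column = 3

Naive forward elimination:
R3 <- R3 - (-4)*R1:  [  0   6  -6 ]
R3 <- R3 - (-3)*R2:  [ 0  0  0 ]
Matrix at this point:
[ 3  -4  3 ]
[ 0  -2  2 ]
[ 0   0  0 ]
Pivot entry (3,3) in the last row is zero and there are no rows below to swap with -> zero pivot in column 3 (A is singular).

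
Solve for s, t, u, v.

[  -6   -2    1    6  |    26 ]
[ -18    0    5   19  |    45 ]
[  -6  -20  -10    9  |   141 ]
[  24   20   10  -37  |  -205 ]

(-2, -5, -2, 1)

Forward elimination on [A|b]:
R2 <- R2 - (3)*R1:  [   0    6    2    1  -33 ]
R3 <- R3 - (1)*R1:  [   0  -18  -11    3  115 ]
R4 <- R4 - (-4)*R1:  [    0    12    14   -13  -101 ]
R3 <- R3 - (-3)*R2:  [  0   0  -5   6  16 ]
R4 <- R4 - (2)*R2:  [   0    0   10  -15  -35 ]
R4 <- R4 - (-2)*R3:  [  0   0   0  -3  -3 ]
Row echelon form:
[ -6  -2   1   6  |   26 ]
[  0   6   2   1  |  -33 ]
[  0   0  -5   6  |   16 ]
[  0   0   0  -3  |   -3 ]
Back-substitution:
v = (-3) / -3 = 1
u = (16 - (6)*(1)) / -5 = -2
t = (-33 - (2)*(-2) - (1)*(1)) / 6 = -5
s = (26 - (-2)*(-5) - (1)*(-2) - (6)*(1)) / -6 = -2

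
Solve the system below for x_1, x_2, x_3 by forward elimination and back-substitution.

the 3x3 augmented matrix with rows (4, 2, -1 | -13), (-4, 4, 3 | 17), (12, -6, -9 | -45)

Forward elimination on [A|b]:
R2 <- R2 - (-1)*R1:  [ 0  6  2  4 ]
R3 <- R3 - (3)*R1:  [   0  -12   -6   -6 ]
R3 <- R3 - (-2)*R2:  [  0   0  -2   2 ]
Row echelon form:
[ 4  2  -1  |  -13 ]
[ 0  6   2  |    4 ]
[ 0  0  -2  |    2 ]
Back-substitution:
x_3 = (2) / -2 = -1
x_2 = (4 - (2)*(-1)) / 6 = 1
x_1 = (-13 - (2)*(1) - (-1)*(-1)) / 4 = -4

(-4, 1, -1)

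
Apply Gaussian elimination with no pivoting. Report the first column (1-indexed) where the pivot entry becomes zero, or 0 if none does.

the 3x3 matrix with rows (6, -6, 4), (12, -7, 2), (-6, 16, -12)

Naive forward elimination:
R2 <- R2 - (2)*R1:  [  0   5  -6 ]
R3 <- R3 - (-1)*R1:  [  0  10  -8 ]
R3 <- R3 - (2)*R2:  [ 0  0  4 ]
All pivots nonzero; naive elimination completes without hitting a zero pivot.

first zero-pivot column = 0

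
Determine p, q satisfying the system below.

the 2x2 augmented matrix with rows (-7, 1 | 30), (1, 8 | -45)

Forward elimination on [A|b]:
R2 <- R2 - (-1/7)*R1:  [      0    57/7  -285/7 ]
Row echelon form:
[ -7     1  |      30 ]
[  0  57/7  |  -285/7 ]
Back-substitution:
q = (-285/7) / (57/7) = -5
p = (30 - (1)*(-5)) / -7 = -5

(-5, -5)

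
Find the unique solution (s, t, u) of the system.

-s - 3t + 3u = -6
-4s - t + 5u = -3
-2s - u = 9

Forward elimination on [A|b]:
R2 <- R2 - (4)*R1:  [  0  11  -7  21 ]
R3 <- R3 - (2)*R1:  [  0   6  -7  21 ]
R3 <- R3 - (6/11)*R2:  [      0       0  -35/11  105/11 ]
Row echelon form:
[ -1  -3       3  |      -6 ]
[  0  11      -7  |      21 ]
[  0   0  -35/11  |  105/11 ]
Back-substitution:
u = (105/11) / (-35/11) = -3
t = (21 - (-7)*(-3)) / 11 = 0
s = (-6 - (-3)*(0) - (3)*(-3)) / -1 = -3

(-3, 0, -3)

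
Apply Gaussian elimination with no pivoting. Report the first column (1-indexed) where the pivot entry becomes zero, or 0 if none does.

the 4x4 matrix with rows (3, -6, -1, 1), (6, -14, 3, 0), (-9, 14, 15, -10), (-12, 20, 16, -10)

first zero-pivot column = 0

Naive forward elimination:
R2 <- R2 - (2)*R1:  [  0  -2   5  -2 ]
R3 <- R3 - (-3)*R1:  [  0  -4  12  -7 ]
R4 <- R4 - (-4)*R1:  [  0  -4  12  -6 ]
R3 <- R3 - (2)*R2:  [  0   0   2  -3 ]
R4 <- R4 - (2)*R2:  [  0   0   2  -2 ]
R4 <- R4 - (1)*R3:  [ 0  0  0  1 ]
All pivots nonzero; naive elimination completes without hitting a zero pivot.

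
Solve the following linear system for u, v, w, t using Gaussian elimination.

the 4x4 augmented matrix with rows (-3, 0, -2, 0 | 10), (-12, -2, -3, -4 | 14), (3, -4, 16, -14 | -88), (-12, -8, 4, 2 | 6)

Forward elimination on [A|b]:
R2 <- R2 - (4)*R1:  [   0   -2    5   -4  -26 ]
R3 <- R3 - (-1)*R1:  [   0   -4   14  -14  -78 ]
R4 <- R4 - (4)*R1:  [   0   -8   12    2  -34 ]
R3 <- R3 - (2)*R2:  [   0    0    4   -6  -26 ]
R4 <- R4 - (4)*R2:  [  0   0  -8  18  70 ]
R4 <- R4 - (-2)*R3:  [  0   0   0   6  18 ]
Row echelon form:
[ -3   0  -2   0  |   10 ]
[  0  -2   5  -4  |  -26 ]
[  0   0   4  -6  |  -26 ]
[  0   0   0   6  |   18 ]
Back-substitution:
t = (18) / 6 = 3
w = (-26 - (-6)*(3)) / 4 = -2
v = (-26 - (5)*(-2) - (-4)*(3)) / -2 = 2
u = (10 - (-2)*(-2)) / -3 = -2

(-2, 2, -2, 3)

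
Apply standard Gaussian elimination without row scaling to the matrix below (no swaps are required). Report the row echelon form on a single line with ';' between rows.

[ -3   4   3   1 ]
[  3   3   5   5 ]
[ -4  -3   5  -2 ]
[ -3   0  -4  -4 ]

Forward elimination:
R2 <- R2 - (-1)*R1:  [ 0  7  8  6 ]
R3 <- R3 - (4/3)*R1:  [     0  -25/3      1  -10/3 ]
R4 <- R4 - (1)*R1:  [  0  -4  -7  -5 ]
R3 <- R3 - (-25/21)*R2:  [      0       0  221/21   80/21 ]
R4 <- R4 - (-4/7)*R2:  [     0      0  -17/7  -11/7 ]
R4 <- R4 - (-3/13)*R3:  [     0      0      0  -9/13 ]
Row echelon form:
[ -3  4       3      1 ]
[  0  7       8      6 ]
[  0  0  221/21  80/21 ]
[  0  0       0  -9/13 ]

REF = [-3 4 3 1; 0 7 8 6; 0 0 221/21 80/21; 0 0 0 -9/13]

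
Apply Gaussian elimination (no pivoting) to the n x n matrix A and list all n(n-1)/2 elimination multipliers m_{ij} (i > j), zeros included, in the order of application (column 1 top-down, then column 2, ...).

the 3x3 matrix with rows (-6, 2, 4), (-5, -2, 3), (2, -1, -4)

multipliers: 5/6, -1/3, 1/11

Forward elimination:
R2 <- R2 - (5/6)*R1:  [     0  -11/3   -1/3 ]
R3 <- R3 - (-1/3)*R1:  [    0  -1/3  -8/3 ]
R3 <- R3 - (1/11)*R2:  [      0       0  -29/11 ]
Multipliers (in order of application): m_{21} = 5/6, m_{31} = -1/3, m_{32} = 1/11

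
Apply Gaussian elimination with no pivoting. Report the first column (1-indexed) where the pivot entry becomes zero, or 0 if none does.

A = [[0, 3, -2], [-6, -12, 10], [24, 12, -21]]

Naive forward elimination:
Pivot entry (1,1) is zero but row 2 has -6 in column 1 -> naive elimination stops; a row interchange (e.g. R1 <-> R2) would be required here.

first zero-pivot column = 1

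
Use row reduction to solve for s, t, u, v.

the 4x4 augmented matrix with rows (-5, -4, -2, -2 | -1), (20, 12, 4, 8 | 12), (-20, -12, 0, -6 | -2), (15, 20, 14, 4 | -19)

Forward elimination on [A|b]:
R2 <- R2 - (-4)*R1:  [  0  -4  -4   0   8 ]
R3 <- R3 - (4)*R1:  [ 0  4  8  2  2 ]
R4 <- R4 - (-3)*R1:  [   0    8    8   -2  -22 ]
R3 <- R3 - (-1)*R2:  [  0   0   4   2  10 ]
R4 <- R4 - (-2)*R2:  [  0   0   0  -2  -6 ]
Row echelon form:
[ -5  -4  -2  -2  |  -1 ]
[  0  -4  -4   0  |   8 ]
[  0   0   4   2  |  10 ]
[  0   0   0  -2  |  -6 ]
Back-substitution:
v = (-6) / -2 = 3
u = (10 - (2)*(3)) / 4 = 1
t = (8 - (-4)*(1)) / -4 = -3
s = (-1 - (-4)*(-3) - (-2)*(1) - (-2)*(3)) / -5 = 1

(1, -3, 1, 3)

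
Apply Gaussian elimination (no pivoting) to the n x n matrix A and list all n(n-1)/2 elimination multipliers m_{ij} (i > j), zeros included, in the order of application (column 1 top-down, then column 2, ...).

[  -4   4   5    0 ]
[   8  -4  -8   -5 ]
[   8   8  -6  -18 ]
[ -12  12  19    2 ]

Forward elimination:
R2 <- R2 - (-2)*R1:  [  0   4   2  -5 ]
R3 <- R3 - (-2)*R1:  [   0   16    4  -18 ]
R4 <- R4 - (3)*R1:  [ 0  0  4  2 ]
R3 <- R3 - (4)*R2:  [  0   0  -4   2 ]
R4: entry in column 2 is already 0 -> m_{42} = 0 (no row operation needed)
R4 <- R4 - (-1)*R3:  [ 0  0  0  4 ]
Multipliers (in order of application): m_{21} = -2, m_{31} = -2, m_{41} = 3, m_{32} = 4, m_{42} = 0, m_{43} = -1

multipliers: -2, -2, 3, 4, 0, -1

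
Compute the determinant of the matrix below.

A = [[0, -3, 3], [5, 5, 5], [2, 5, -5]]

Forward elimination:
R1 <-> R2   (pivot in column 1 was zero)
[ 5   5   5 ]
[ 0  -3   3 ]
[ 2   5  -5 ]
R3 <- R3 - (2/5)*R1:  [  0   3  -7 ]
R3 <- R3 - (-1)*R2:  [  0   0  -4 ]
Upper-triangular form:
[ 5   5   5 ]
[ 0  -3   3 ]
[ 0   0  -4 ]
det(A) = (-1)^1 * (5) * (-3) * (-4) = -60  (1 row swap -> sign -1)

det(A) = -60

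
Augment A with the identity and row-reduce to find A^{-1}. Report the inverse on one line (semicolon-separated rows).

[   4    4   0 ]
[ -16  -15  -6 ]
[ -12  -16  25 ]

Gauss-Jordan on [A | I]:
R1 <- (1/4)*R1:  [   1    1    0  |  1/4    0    0 ]
R2 <- R2 - (-16)*R1:  [  0   1  -6  |   4   1   0 ]
R3 <- R3 - (-12)*R1:  [  0  -4  25  |   3   0   1 ]
R1 <- R1 - (1)*R2:  [     1      0      6  |  -15/4     -1      0 ]
R3 <- R3 - (-4)*R2:  [  0   0   1  |  19   4   1 ]
R1 <- R1 - (6)*R3:  [      1       0       0  |  -471/4     -25      -6 ]
R2 <- R2 - (-6)*R3:  [   0    1    0  |  118   25    6 ]
Right block of [I | A^{-1}] is the inverse:
[ -471/4  -25  -6 ]
[    118   25   6 ]
[     19    4   1 ]

inverse = [-471/4 -25 -6; 118 25 6; 19 4 1]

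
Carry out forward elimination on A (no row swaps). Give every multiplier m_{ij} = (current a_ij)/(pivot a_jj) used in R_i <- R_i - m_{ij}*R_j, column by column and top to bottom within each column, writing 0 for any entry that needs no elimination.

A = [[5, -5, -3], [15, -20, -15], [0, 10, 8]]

multipliers: 3, 0, -2

Forward elimination:
R2 <- R2 - (3)*R1:  [  0  -5  -6 ]
R3: entry in column 1 is already 0 -> m_{31} = 0 (no row operation needed)
R3 <- R3 - (-2)*R2:  [  0   0  -4 ]
Multipliers (in order of application): m_{21} = 3, m_{31} = 0, m_{32} = -2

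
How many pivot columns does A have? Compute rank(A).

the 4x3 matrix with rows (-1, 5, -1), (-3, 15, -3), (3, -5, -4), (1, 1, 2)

Row reduction:
R2 <- R2 - (3)*R1:  [ 0  0  0 ]
R3 <- R3 - (-3)*R1:  [  0  10  -7 ]
R4 <- R4 - (-1)*R1:  [ 0  6  1 ]
R2 <-> R3   (pivot in column 2 was zero)
[ -1   5  -1 ]
[  0  10  -7 ]
[  0   0   0 ]
[  0   6   1 ]
R4 <- R4 - (3/5)*R2:  [    0     0  26/5 ]
R3 <-> R4   (pivot in column 3 was zero)
[ -1   5    -1 ]
[  0  10    -7 ]
[  0   0  26/5 ]
[  0   0     0 ]
Row echelon form:
[ -1   5    -1 ]
[  0  10    -7 ]
[  0   0  26/5 ]
[  0   0     0 ]
Nonzero rows / pivot columns: 3

rank(A) = 3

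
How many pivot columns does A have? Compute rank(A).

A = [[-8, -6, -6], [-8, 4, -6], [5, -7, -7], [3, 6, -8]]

Row reduction:
R2 <- R2 - (1)*R1:  [  0  10   0 ]
R3 <- R3 - (-5/8)*R1:  [     0  -43/4  -43/4 ]
R4 <- R4 - (-3/8)*R1:  [     0   15/4  -41/4 ]
R3 <- R3 - (-43/40)*R2:  [     0      0  -43/4 ]
R4 <- R4 - (3/8)*R2:  [     0      0  -41/4 ]
R4 <- R4 - (41/43)*R3:  [ 0  0  0 ]
Row echelon form:
[ -8  -6     -6 ]
[  0  10      0 ]
[  0   0  -43/4 ]
[  0   0      0 ]
Nonzero rows / pivot columns: 3

rank(A) = 3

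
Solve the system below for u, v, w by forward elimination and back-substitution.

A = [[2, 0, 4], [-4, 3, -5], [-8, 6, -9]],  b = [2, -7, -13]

(-1, -2, 1)

Forward elimination on [A|b]:
R2 <- R2 - (-2)*R1:  [  0   3   3  -3 ]
R3 <- R3 - (-4)*R1:  [  0   6   7  -5 ]
R3 <- R3 - (2)*R2:  [ 0  0  1  1 ]
Row echelon form:
[ 2  0  4  |   2 ]
[ 0  3  3  |  -3 ]
[ 0  0  1  |   1 ]
Back-substitution:
w = (1) / 1 = 1
v = (-3 - (3)*(1)) / 3 = -2
u = (2 - (4)*(1)) / 2 = -1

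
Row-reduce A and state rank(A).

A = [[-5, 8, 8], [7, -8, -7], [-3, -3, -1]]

rank(A) = 3

Row reduction:
R2 <- R2 - (-7/5)*R1:  [    0  16/5  21/5 ]
R3 <- R3 - (3/5)*R1:  [     0  -39/5  -29/5 ]
R3 <- R3 - (-39/16)*R2:  [     0      0  71/16 ]
Row echelon form:
[ -5     8      8 ]
[  0  16/5   21/5 ]
[  0     0  71/16 ]
Nonzero rows / pivot columns: 3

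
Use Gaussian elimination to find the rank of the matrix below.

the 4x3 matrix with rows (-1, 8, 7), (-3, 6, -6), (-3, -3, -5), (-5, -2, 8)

Row reduction:
R2 <- R2 - (3)*R1:  [   0  -18  -27 ]
R3 <- R3 - (3)*R1:  [   0  -27  -26 ]
R4 <- R4 - (5)*R1:  [   0  -42  -27 ]
R3 <- R3 - (3/2)*R2:  [    0     0  29/2 ]
R4 <- R4 - (7/3)*R2:  [  0   0  36 ]
R4 <- R4 - (72/29)*R3:  [ 0  0  0 ]
Row echelon form:
[ -1    8     7 ]
[  0  -18   -27 ]
[  0    0  29/2 ]
[  0    0     0 ]
Nonzero rows / pivot columns: 3

rank(A) = 3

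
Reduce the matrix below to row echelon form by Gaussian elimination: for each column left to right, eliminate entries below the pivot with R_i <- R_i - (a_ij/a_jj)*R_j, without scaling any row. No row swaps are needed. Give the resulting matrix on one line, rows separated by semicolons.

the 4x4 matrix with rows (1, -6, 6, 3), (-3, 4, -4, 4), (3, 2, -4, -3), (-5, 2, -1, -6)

REF = [1 -6 6 3; 0 -14 14 13; 0 0 -2 46/7; 0 0 0 -96/7]

Forward elimination:
R2 <- R2 - (-3)*R1:  [   0  -14   14   13 ]
R3 <- R3 - (3)*R1:  [   0   20  -22  -12 ]
R4 <- R4 - (-5)*R1:  [   0  -28   29    9 ]
R3 <- R3 - (-10/7)*R2:  [    0     0    -2  46/7 ]
R4 <- R4 - (2)*R2:  [   0    0    1  -17 ]
R4 <- R4 - (-1/2)*R3:  [     0      0      0  -96/7 ]
Row echelon form:
[ 1   -6   6      3 ]
[ 0  -14  14     13 ]
[ 0    0  -2   46/7 ]
[ 0    0   0  -96/7 ]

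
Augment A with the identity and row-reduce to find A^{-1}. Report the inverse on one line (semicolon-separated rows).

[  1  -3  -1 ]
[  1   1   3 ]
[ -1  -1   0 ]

inverse = [1/4 1/12 -2/3; -1/4 -1/12 -1/3; 0 1/3 1/3]

Gauss-Jordan on [A | I]:
R2 <- R2 - (1)*R1:  [  0   4   4  |  -1   1   0 ]
R3 <- R3 - (-1)*R1:  [  0  -4  -1  |   1   0   1 ]
R2 <- (1/4)*R2:  [    0     1     1  |  -1/4   1/4     0 ]
R1 <- R1 - (-3)*R2:  [   1    0    2  |  1/4  3/4    0 ]
R3 <- R3 - (-4)*R2:  [ 0  0  3  |  0  1  1 ]
R3 <- (1/3)*R3:  [   0    0    1  |    0  1/3  1/3 ]
R1 <- R1 - (2)*R3:  [    1     0     0  |   1/4  1/12  -2/3 ]
R2 <- R2 - (1)*R3:  [     0      1      0  |   -1/4  -1/12   -1/3 ]
Right block of [I | A^{-1}] is the inverse:
[  1/4   1/12  -2/3 ]
[ -1/4  -1/12  -1/3 ]
[    0    1/3   1/3 ]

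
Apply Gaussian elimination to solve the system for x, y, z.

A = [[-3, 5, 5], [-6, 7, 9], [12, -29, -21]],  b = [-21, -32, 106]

Forward elimination on [A|b]:
R2 <- R2 - (2)*R1:  [  0  -3  -1  10 ]
R3 <- R3 - (-4)*R1:  [  0  -9  -1  22 ]
R3 <- R3 - (3)*R2:  [  0   0   2  -8 ]
Row echelon form:
[ -3   5   5  |  -21 ]
[  0  -3  -1  |   10 ]
[  0   0   2  |   -8 ]
Back-substitution:
z = (-8) / 2 = -4
y = (10 - (-1)*(-4)) / -3 = -2
x = (-21 - (5)*(-2) - (5)*(-4)) / -3 = -3

(-3, -2, -4)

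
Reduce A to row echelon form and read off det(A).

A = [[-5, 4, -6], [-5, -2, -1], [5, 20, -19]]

Forward elimination:
R2 <- R2 - (1)*R1:  [  0  -6   5 ]
R3 <- R3 - (-1)*R1:  [   0   24  -25 ]
R3 <- R3 - (-4)*R2:  [  0   0  -5 ]
Upper-triangular form:
[ -5   4  -6 ]
[  0  -6   5 ]
[  0   0  -5 ]
det(A) = (-1)^0 * (-5) * (-6) * (-5) = -150  (0 row swaps -> sign +1)

det(A) = -150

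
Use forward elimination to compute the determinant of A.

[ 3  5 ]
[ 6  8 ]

det(A) = -6

Forward elimination:
R2 <- R2 - (2)*R1:  [  0  -2 ]
Upper-triangular form:
[ 3   5 ]
[ 0  -2 ]
det(A) = (-1)^0 * (3) * (-2) = -6  (0 row swaps -> sign +1)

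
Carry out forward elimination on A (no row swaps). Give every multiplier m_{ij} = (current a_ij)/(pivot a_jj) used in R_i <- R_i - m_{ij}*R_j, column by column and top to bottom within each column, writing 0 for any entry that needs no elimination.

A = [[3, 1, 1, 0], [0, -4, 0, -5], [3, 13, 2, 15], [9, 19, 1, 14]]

Forward elimination:
R2: entry in column 1 is already 0 -> m_{21} = 0 (no row operation needed)
R3 <- R3 - (1)*R1:  [  0  12   1  15 ]
R4 <- R4 - (3)*R1:  [  0  16  -2  14 ]
R3 <- R3 - (-3)*R2:  [ 0  0  1  0 ]
R4 <- R4 - (-4)*R2:  [  0   0  -2  -6 ]
R4 <- R4 - (-2)*R3:  [  0   0   0  -6 ]
Multipliers (in order of application): m_{21} = 0, m_{31} = 1, m_{41} = 3, m_{32} = -3, m_{42} = -4, m_{43} = -2

multipliers: 0, 1, 3, -3, -4, -2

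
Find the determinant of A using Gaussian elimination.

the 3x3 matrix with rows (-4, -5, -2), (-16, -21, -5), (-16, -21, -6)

Forward elimination:
R2 <- R2 - (4)*R1:  [  0  -1   3 ]
R3 <- R3 - (4)*R1:  [  0  -1   2 ]
R3 <- R3 - (1)*R2:  [  0   0  -1 ]
Upper-triangular form:
[ -4  -5  -2 ]
[  0  -1   3 ]
[  0   0  -1 ]
det(A) = (-1)^0 * (-4) * (-1) * (-1) = -4  (0 row swaps -> sign +1)

det(A) = -4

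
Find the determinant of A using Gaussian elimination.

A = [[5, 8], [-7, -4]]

det(A) = 36

Forward elimination:
R2 <- R2 - (-7/5)*R1:  [    0  36/5 ]
Upper-triangular form:
[ 5     8 ]
[ 0  36/5 ]
det(A) = (-1)^0 * (5) * (36/5) = 36  (0 row swaps -> sign +1)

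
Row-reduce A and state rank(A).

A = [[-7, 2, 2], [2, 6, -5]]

Row reduction:
R2 <- R2 - (-2/7)*R1:  [     0   46/7  -31/7 ]
Row echelon form:
[ -7     2      2 ]
[  0  46/7  -31/7 ]
Nonzero rows / pivot columns: 2

rank(A) = 2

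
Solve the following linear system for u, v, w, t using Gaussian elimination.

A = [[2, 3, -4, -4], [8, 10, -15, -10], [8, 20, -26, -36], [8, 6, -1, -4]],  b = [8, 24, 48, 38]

Forward elimination on [A|b]:
R2 <- R2 - (4)*R1:  [  0  -2   1   6  -8 ]
R3 <- R3 - (4)*R1:  [   0    8  -10  -20   16 ]
R4 <- R4 - (4)*R1:  [  0  -6  15  12   6 ]
R3 <- R3 - (-4)*R2:  [   0    0   -6    4  -16 ]
R4 <- R4 - (3)*R2:  [  0   0  12  -6  30 ]
R4 <- R4 - (-2)*R3:  [  0   0   0   2  -2 ]
Row echelon form:
[ 2   3  -4  -4  |    8 ]
[ 0  -2   1   6  |   -8 ]
[ 0   0  -6   4  |  -16 ]
[ 0   0   0   2  |   -2 ]
Back-substitution:
t = (-2) / 2 = -1
w = (-16 - (4)*(-1)) / -6 = 2
v = (-8 - (1)*(2) - (6)*(-1)) / -2 = 2
u = (8 - (3)*(2) - (-4)*(2) - (-4)*(-1)) / 2 = 3

(3, 2, 2, -1)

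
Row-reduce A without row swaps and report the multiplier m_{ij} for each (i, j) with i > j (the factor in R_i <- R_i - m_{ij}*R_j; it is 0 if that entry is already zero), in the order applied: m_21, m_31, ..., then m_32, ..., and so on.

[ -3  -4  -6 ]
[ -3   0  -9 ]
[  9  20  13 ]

multipliers: 1, -3, 2

Forward elimination:
R2 <- R2 - (1)*R1:  [  0   4  -3 ]
R3 <- R3 - (-3)*R1:  [  0   8  -5 ]
R3 <- R3 - (2)*R2:  [ 0  0  1 ]
Multipliers (in order of application): m_{21} = 1, m_{31} = -3, m_{32} = 2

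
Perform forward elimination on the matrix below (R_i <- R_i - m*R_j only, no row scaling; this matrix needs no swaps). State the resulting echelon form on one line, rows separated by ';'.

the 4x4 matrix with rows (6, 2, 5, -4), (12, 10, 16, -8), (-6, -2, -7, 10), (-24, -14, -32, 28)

Forward elimination:
R2 <- R2 - (2)*R1:  [ 0  6  6  0 ]
R3 <- R3 - (-1)*R1:  [  0   0  -2   6 ]
R4 <- R4 - (-4)*R1:  [   0   -6  -12   12 ]
R4 <- R4 - (-1)*R2:  [  0   0  -6  12 ]
R4 <- R4 - (3)*R3:  [  0   0   0  -6 ]
Row echelon form:
[ 6  2   5  -4 ]
[ 0  6   6   0 ]
[ 0  0  -2   6 ]
[ 0  0   0  -6 ]

REF = [6 2 5 -4; 0 6 6 0; 0 0 -2 6; 0 0 0 -6]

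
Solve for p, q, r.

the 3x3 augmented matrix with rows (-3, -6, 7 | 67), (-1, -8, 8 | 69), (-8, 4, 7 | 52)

(-5, -4, 4)

Forward elimination on [A|b]:
R2 <- R2 - (1/3)*R1:  [     0     -6   17/3  140/3 ]
R3 <- R3 - (8/3)*R1:  [      0      20   -35/3  -380/3 ]
R3 <- R3 - (-10/3)*R2:  [     0      0   65/9  260/9 ]
Row echelon form:
[ -3  -6     7  |     67 ]
[  0  -6  17/3  |  140/3 ]
[  0   0  65/9  |  260/9 ]
Back-substitution:
r = (260/9) / (65/9) = 4
q = (140/3 - (17/3)*(4)) / -6 = -4
p = (67 - (-6)*(-4) - (7)*(4)) / -3 = -5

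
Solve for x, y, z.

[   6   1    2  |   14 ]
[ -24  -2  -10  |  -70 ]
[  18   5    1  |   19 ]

(2, -4, 3)

Forward elimination on [A|b]:
R2 <- R2 - (-4)*R1:  [   0    2   -2  -14 ]
R3 <- R3 - (3)*R1:  [   0    2   -5  -23 ]
R3 <- R3 - (1)*R2:  [  0   0  -3  -9 ]
Row echelon form:
[ 6  1   2  |   14 ]
[ 0  2  -2  |  -14 ]
[ 0  0  -3  |   -9 ]
Back-substitution:
z = (-9) / -3 = 3
y = (-14 - (-2)*(3)) / 2 = -4
x = (14 - (1)*(-4) - (2)*(3)) / 6 = 2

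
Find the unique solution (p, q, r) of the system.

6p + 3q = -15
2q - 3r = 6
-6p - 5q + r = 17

Forward elimination on [A|b]:
R3 <- R3 - (-1)*R1:  [  0  -2   1   2 ]
R3 <- R3 - (-1)*R2:  [  0   0  -2   8 ]
Row echelon form:
[ 6  3   0  |  -15 ]
[ 0  2  -3  |    6 ]
[ 0  0  -2  |    8 ]
Back-substitution:
r = (8) / -2 = -4
q = (6 - (-3)*(-4)) / 2 = -3
p = (-15 - (3)*(-3)) / 6 = -1

(-1, -3, -4)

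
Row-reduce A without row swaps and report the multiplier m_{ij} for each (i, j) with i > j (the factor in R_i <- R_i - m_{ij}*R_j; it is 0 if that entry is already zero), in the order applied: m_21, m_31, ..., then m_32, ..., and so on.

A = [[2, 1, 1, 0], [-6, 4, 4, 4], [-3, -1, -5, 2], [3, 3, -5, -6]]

Forward elimination:
R2 <- R2 - (-3)*R1:  [ 0  7  7  4 ]
R3 <- R3 - (-3/2)*R1:  [    0   1/2  -7/2     2 ]
R4 <- R4 - (3/2)*R1:  [     0    3/2  -13/2     -6 ]
R3 <- R3 - (1/14)*R2:  [    0     0    -4  12/7 ]
R4 <- R4 - (3/14)*R2:  [     0      0     -8  -48/7 ]
R4 <- R4 - (2)*R3:  [     0      0      0  -72/7 ]
Multipliers (in order of application): m_{21} = -3, m_{31} = -3/2, m_{41} = 3/2, m_{32} = 1/14, m_{42} = 3/14, m_{43} = 2

multipliers: -3, -3/2, 3/2, 1/14, 3/14, 2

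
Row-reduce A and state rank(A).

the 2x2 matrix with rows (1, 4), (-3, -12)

Row reduction:
R2 <- R2 - (-3)*R1:  [ 0  0 ]
Row echelon form:
[ 1  4 ]
[ 0  0 ]
Nonzero rows / pivot columns: 1

rank(A) = 1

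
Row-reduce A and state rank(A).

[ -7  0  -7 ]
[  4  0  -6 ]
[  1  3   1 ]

Row reduction:
R2 <- R2 - (-4/7)*R1:  [   0    0  -10 ]
R3 <- R3 - (-1/7)*R1:  [ 0  3  0 ]
R2 <-> R3   (pivot in column 2 was zero)
[ -7  0   -7 ]
[  0  3    0 ]
[  0  0  -10 ]
Row echelon form:
[ -7  0   -7 ]
[  0  3    0 ]
[  0  0  -10 ]
Nonzero rows / pivot columns: 3

rank(A) = 3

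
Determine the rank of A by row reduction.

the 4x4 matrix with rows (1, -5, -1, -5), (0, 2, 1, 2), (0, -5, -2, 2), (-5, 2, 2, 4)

Row reduction:
R4 <- R4 - (-5)*R1:  [   0  -23   -3  -21 ]
R3 <- R3 - (-5/2)*R2:  [   0    0  1/2    7 ]
R4 <- R4 - (-23/2)*R2:  [    0     0  17/2     2 ]
R4 <- R4 - (17)*R3:  [    0     0     0  -117 ]
Row echelon form:
[ 1  -5   -1    -5 ]
[ 0   2    1     2 ]
[ 0   0  1/2     7 ]
[ 0   0    0  -117 ]
Nonzero rows / pivot columns: 4

rank(A) = 4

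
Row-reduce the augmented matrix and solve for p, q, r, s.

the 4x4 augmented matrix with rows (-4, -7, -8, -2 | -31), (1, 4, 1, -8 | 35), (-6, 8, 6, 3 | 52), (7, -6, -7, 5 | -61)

Forward elimination on [A|b]:
R2 <- R2 - (-1/4)*R1:  [     0    9/4     -1  -17/2  109/4 ]
R3 <- R3 - (3/2)*R1:  [     0   37/2     18      6  197/2 ]
R4 <- R4 - (-7/4)*R1:  [      0   -73/4     -21     3/2  -461/4 ]
R3 <- R3 - (74/9)*R2:  [       0        0    236/9    683/9  -1130/9 ]
R4 <- R4 - (-73/9)*R2:  [      0       0  -262/9  -607/9   952/9 ]
R4 <- R4 - (-131/118)*R3:  [        0         0         0  1983/118  -1983/59 ]
Row echelon form:
[ -4   -7     -8        -2  |       -31 ]
[  0  9/4     -1     -17/2  |     109/4 ]
[  0    0  236/9     683/9  |   -1130/9 ]
[  0    0      0  1983/118  |  -1983/59 ]
Back-substitution:
s = (-1983/59) / (1983/118) = -2
r = (-1130/9 - (683/9)*(-2)) / (236/9) = 1
q = (109/4 - (-1)*(1) - (-17/2)*(-2)) / (9/4) = 5
p = (-31 - (-7)*(5) - (-8)*(1) - (-2)*(-2)) / -4 = -2

(-2, 5, 1, -2)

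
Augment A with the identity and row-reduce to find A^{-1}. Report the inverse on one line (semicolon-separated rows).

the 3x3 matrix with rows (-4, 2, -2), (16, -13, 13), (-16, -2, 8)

inverse = [-13/20 -1/10 0; -14/5 -8/15 1/6; -2 -1/3 1/6]

Gauss-Jordan on [A | I]:
R1 <- (1/-4)*R1:  [    1  -1/2   1/2  |  -1/4     0     0 ]
R2 <- R2 - (16)*R1:  [  0  -5   5  |   4   1   0 ]
R3 <- R3 - (-16)*R1:  [   0  -10   16  |   -4    0    1 ]
R2 <- (1/-5)*R2:  [    0     1    -1  |  -4/5  -1/5     0 ]
R1 <- R1 - (-1/2)*R2:  [      1       0       0  |  -13/20   -1/10       0 ]
R3 <- R3 - (-10)*R2:  [   0    0    6  |  -12   -2    1 ]
R3 <- (1/6)*R3:  [    0     0     1  |    -2  -1/3   1/6 ]
R2 <- R2 - (-1)*R3:  [     0      1      0  |  -14/5  -8/15    1/6 ]
Right block of [I | A^{-1}] is the inverse:
[ -13/20  -1/10    0 ]
[  -14/5  -8/15  1/6 ]
[     -2   -1/3  1/6 ]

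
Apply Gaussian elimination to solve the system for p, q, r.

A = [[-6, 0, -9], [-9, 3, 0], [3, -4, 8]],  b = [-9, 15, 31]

Forward elimination on [A|b]:
R2 <- R2 - (3/2)*R1:  [    0     3  27/2  57/2 ]
R3 <- R3 - (-1/2)*R1:  [    0    -4   7/2  53/2 ]
R3 <- R3 - (-4/3)*R2:  [     0      0   43/2  129/2 ]
Row echelon form:
[ -6  0    -9  |     -9 ]
[  0  3  27/2  |   57/2 ]
[  0  0  43/2  |  129/2 ]
Back-substitution:
r = (129/2) / (43/2) = 3
q = (57/2 - (27/2)*(3)) / 3 = -4
p = (-9 - (-9)*(3)) / -6 = -3

(-3, -4, 3)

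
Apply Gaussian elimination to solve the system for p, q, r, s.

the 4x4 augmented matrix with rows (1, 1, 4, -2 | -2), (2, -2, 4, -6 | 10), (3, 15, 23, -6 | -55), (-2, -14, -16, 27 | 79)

Forward elimination on [A|b]:
R2 <- R2 - (2)*R1:  [  0  -4  -4  -2  14 ]
R3 <- R3 - (3)*R1:  [   0   12   11    0  -49 ]
R4 <- R4 - (-2)*R1:  [   0  -12   -8   23   75 ]
R3 <- R3 - (-3)*R2:  [  0   0  -1  -6  -7 ]
R4 <- R4 - (3)*R2:  [  0   0   4  29  33 ]
R4 <- R4 - (-4)*R3:  [ 0  0  0  5  5 ]
Row echelon form:
[ 1   1   4  -2  |  -2 ]
[ 0  -4  -4  -2  |  14 ]
[ 0   0  -1  -6  |  -7 ]
[ 0   0   0   5  |   5 ]
Back-substitution:
s = (5) / 5 = 1
r = (-7 - (-6)*(1)) / -1 = 1
q = (14 - (-4)*(1) - (-2)*(1)) / -4 = -5
p = (-2 - (1)*(-5) - (4)*(1) - (-2)*(1)) / 1 = 1

(1, -5, 1, 1)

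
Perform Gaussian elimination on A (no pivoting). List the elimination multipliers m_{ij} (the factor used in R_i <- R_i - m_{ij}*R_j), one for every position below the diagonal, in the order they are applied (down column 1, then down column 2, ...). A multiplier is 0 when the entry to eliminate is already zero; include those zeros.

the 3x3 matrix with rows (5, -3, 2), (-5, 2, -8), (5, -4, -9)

Forward elimination:
R2 <- R2 - (-1)*R1:  [  0  -1  -6 ]
R3 <- R3 - (1)*R1:  [   0   -1  -11 ]
R3 <- R3 - (1)*R2:  [  0   0  -5 ]
Multipliers (in order of application): m_{21} = -1, m_{31} = 1, m_{32} = 1

multipliers: -1, 1, 1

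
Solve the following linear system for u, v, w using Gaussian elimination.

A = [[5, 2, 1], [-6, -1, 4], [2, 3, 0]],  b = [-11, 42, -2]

(-4, 2, 5)

Forward elimination on [A|b]:
R2 <- R2 - (-6/5)*R1:  [     0    7/5   26/5  144/5 ]
R3 <- R3 - (2/5)*R1:  [    0  11/5  -2/5  12/5 ]
R3 <- R3 - (11/7)*R2:  [      0       0   -60/7  -300/7 ]
Row echelon form:
[ 5    2      1  |     -11 ]
[ 0  7/5   26/5  |   144/5 ]
[ 0    0  -60/7  |  -300/7 ]
Back-substitution:
w = (-300/7) / (-60/7) = 5
v = (144/5 - (26/5)*(5)) / (7/5) = 2
u = (-11 - (2)*(2) - (1)*(5)) / 5 = -4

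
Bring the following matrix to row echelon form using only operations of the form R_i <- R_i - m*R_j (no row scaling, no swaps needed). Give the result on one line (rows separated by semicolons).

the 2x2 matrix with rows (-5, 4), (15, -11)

REF = [-5 4; 0 1]

Forward elimination:
R2 <- R2 - (-3)*R1:  [ 0  1 ]
Row echelon form:
[ -5  4 ]
[  0  1 ]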